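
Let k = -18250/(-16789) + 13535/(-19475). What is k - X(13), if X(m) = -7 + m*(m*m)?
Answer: -143185373523/65393155 ≈ -2189.6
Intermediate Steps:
X(m) = -7 + m**3 (X(m) = -7 + m*m**2 = -7 + m**3)
k = 25635927/65393155 (k = -18250*(-1/16789) + 13535*(-1/19475) = 18250/16789 - 2707/3895 = 25635927/65393155 ≈ 0.39203)
k - X(13) = 25635927/65393155 - (-7 + 13**3) = 25635927/65393155 - (-7 + 2197) = 25635927/65393155 - 1*2190 = 25635927/65393155 - 2190 = -143185373523/65393155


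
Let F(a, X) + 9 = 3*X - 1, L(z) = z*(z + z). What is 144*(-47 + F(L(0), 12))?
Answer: -3024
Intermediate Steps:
L(z) = 2*z**2 (L(z) = z*(2*z) = 2*z**2)
F(a, X) = -10 + 3*X (F(a, X) = -9 + (3*X - 1) = -9 + (-1 + 3*X) = -10 + 3*X)
144*(-47 + F(L(0), 12)) = 144*(-47 + (-10 + 3*12)) = 144*(-47 + (-10 + 36)) = 144*(-47 + 26) = 144*(-21) = -3024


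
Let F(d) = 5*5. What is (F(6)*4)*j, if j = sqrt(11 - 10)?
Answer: 100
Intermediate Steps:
F(d) = 25
j = 1 (j = sqrt(1) = 1)
(F(6)*4)*j = (25*4)*1 = 100*1 = 100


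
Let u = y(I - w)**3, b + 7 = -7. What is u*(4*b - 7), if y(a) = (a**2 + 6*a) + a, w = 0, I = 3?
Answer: -1701000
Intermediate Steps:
b = -14 (b = -7 - 7 = -14)
y(a) = a**2 + 7*a
u = 27000 (u = ((3 - 1*0)*(7 + (3 - 1*0)))**3 = ((3 + 0)*(7 + (3 + 0)))**3 = (3*(7 + 3))**3 = (3*10)**3 = 30**3 = 27000)
u*(4*b - 7) = 27000*(4*(-14) - 7) = 27000*(-56 - 7) = 27000*(-63) = -1701000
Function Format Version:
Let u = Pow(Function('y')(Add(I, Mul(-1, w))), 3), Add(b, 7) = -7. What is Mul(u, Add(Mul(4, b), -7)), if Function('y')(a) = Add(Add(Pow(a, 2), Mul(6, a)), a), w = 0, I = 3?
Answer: -1701000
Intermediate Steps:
b = -14 (b = Add(-7, -7) = -14)
Function('y')(a) = Add(Pow(a, 2), Mul(7, a))
u = 27000 (u = Pow(Mul(Add(3, Mul(-1, 0)), Add(7, Add(3, Mul(-1, 0)))), 3) = Pow(Mul(Add(3, 0), Add(7, Add(3, 0))), 3) = Pow(Mul(3, Add(7, 3)), 3) = Pow(Mul(3, 10), 3) = Pow(30, 3) = 27000)
Mul(u, Add(Mul(4, b), -7)) = Mul(27000, Add(Mul(4, -14), -7)) = Mul(27000, Add(-56, -7)) = Mul(27000, -63) = -1701000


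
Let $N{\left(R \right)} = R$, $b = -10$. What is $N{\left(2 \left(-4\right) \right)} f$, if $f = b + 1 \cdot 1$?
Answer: $72$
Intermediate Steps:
$f = -9$ ($f = -10 + 1 \cdot 1 = -10 + 1 = -9$)
$N{\left(2 \left(-4\right) \right)} f = 2 \left(-4\right) \left(-9\right) = \left(-8\right) \left(-9\right) = 72$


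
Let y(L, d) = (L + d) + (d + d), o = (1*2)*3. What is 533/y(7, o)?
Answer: 533/25 ≈ 21.320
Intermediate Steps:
o = 6 (o = 2*3 = 6)
y(L, d) = L + 3*d (y(L, d) = (L + d) + 2*d = L + 3*d)
533/y(7, o) = 533/(7 + 3*6) = 533/(7 + 18) = 533/25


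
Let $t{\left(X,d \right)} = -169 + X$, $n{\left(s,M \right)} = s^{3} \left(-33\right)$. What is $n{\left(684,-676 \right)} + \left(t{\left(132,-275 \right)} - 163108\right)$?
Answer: $-10560608777$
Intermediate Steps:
$n{\left(s,M \right)} = - 33 s^{3}$
$n{\left(684,-676 \right)} + \left(t{\left(132,-275 \right)} - 163108\right) = - 33 \cdot 684^{3} + \left(\left(-169 + 132\right) - 163108\right) = \left(-33\right) 320013504 - 163145 = -10560445632 - 163145 = -10560608777$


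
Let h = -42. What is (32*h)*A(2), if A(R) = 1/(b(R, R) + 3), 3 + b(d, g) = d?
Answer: -672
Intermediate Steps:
b(d, g) = -3 + d
A(R) = 1/R (A(R) = 1/((-3 + R) + 3) = 1/R)
(32*h)*A(2) = (32*(-42))/2 = -1344*½ = -672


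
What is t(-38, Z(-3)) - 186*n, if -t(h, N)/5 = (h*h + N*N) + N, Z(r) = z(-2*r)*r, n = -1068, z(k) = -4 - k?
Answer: 186778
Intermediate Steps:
Z(r) = r*(-4 + 2*r) (Z(r) = (-4 - (-2)*r)*r = (-4 + 2*r)*r = r*(-4 + 2*r))
t(h, N) = -5*N - 5*N² - 5*h² (t(h, N) = -5*((h*h + N*N) + N) = -5*((h² + N²) + N) = -5*((N² + h²) + N) = -5*(N + N² + h²) = -5*N - 5*N² - 5*h²)
t(-38, Z(-3)) - 186*n = (-10*(-3)*(-2 - 3) - 5*36*(-2 - 3)² - 5*(-38)²) - 186*(-1068) = (-10*(-3)*(-5) - 5*(2*(-3)*(-5))² - 5*1444) + 198648 = (-5*30 - 5*30² - 7220) + 198648 = (-150 - 5*900 - 7220) + 198648 = (-150 - 4500 - 7220) + 198648 = -11870 + 198648 = 186778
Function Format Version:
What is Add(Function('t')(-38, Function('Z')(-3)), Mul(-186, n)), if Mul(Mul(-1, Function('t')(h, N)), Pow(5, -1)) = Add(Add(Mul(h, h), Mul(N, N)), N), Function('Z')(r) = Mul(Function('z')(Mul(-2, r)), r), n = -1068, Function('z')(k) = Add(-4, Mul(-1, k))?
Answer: 186778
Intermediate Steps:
Function('Z')(r) = Mul(r, Add(-4, Mul(2, r))) (Function('Z')(r) = Mul(Add(-4, Mul(-1, Mul(-2, r))), r) = Mul(Add(-4, Mul(2, r)), r) = Mul(r, Add(-4, Mul(2, r))))
Function('t')(h, N) = Add(Mul(-5, N), Mul(-5, Pow(N, 2)), Mul(-5, Pow(h, 2))) (Function('t')(h, N) = Mul(-5, Add(Add(Mul(h, h), Mul(N, N)), N)) = Mul(-5, Add(Add(Pow(h, 2), Pow(N, 2)), N)) = Mul(-5, Add(Add(Pow(N, 2), Pow(h, 2)), N)) = Mul(-5, Add(N, Pow(N, 2), Pow(h, 2))) = Add(Mul(-5, N), Mul(-5, Pow(N, 2)), Mul(-5, Pow(h, 2))))
Add(Function('t')(-38, Function('Z')(-3)), Mul(-186, n)) = Add(Add(Mul(-5, Mul(2, -3, Add(-2, -3))), Mul(-5, Pow(Mul(2, -3, Add(-2, -3)), 2)), Mul(-5, Pow(-38, 2))), Mul(-186, -1068)) = Add(Add(Mul(-5, Mul(2, -3, -5)), Mul(-5, Pow(Mul(2, -3, -5), 2)), Mul(-5, 1444)), 198648) = Add(Add(Mul(-5, 30), Mul(-5, Pow(30, 2)), -7220), 198648) = Add(Add(-150, Mul(-5, 900), -7220), 198648) = Add(Add(-150, -4500, -7220), 198648) = Add(-11870, 198648) = 186778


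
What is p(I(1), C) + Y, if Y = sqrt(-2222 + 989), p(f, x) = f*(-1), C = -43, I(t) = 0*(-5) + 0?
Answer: 3*I*sqrt(137) ≈ 35.114*I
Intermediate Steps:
I(t) = 0 (I(t) = 0 + 0 = 0)
p(f, x) = -f
Y = 3*I*sqrt(137) (Y = sqrt(-1233) = 3*I*sqrt(137) ≈ 35.114*I)
p(I(1), C) + Y = -1*0 + 3*I*sqrt(137) = 0 + 3*I*sqrt(137) = 3*I*sqrt(137)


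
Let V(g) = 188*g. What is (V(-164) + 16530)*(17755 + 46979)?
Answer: -925825668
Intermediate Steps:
(V(-164) + 16530)*(17755 + 46979) = (188*(-164) + 16530)*(17755 + 46979) = (-30832 + 16530)*64734 = -14302*64734 = -925825668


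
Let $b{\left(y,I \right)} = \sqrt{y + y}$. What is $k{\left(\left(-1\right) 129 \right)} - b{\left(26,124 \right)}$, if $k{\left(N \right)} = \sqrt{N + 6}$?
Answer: $- 2 \sqrt{13} + i \sqrt{123} \approx -7.2111 + 11.091 i$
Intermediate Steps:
$b{\left(y,I \right)} = \sqrt{2} \sqrt{y}$ ($b{\left(y,I \right)} = \sqrt{2 y} = \sqrt{2} \sqrt{y}$)
$k{\left(N \right)} = \sqrt{6 + N}$
$k{\left(\left(-1\right) 129 \right)} - b{\left(26,124 \right)} = \sqrt{6 - 129} - \sqrt{2} \sqrt{26} = \sqrt{6 - 129} - 2 \sqrt{13} = \sqrt{-123} - 2 \sqrt{13} = i \sqrt{123} - 2 \sqrt{13} = - 2 \sqrt{13} + i \sqrt{123}$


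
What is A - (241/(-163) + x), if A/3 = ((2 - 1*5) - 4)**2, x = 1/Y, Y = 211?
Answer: 5106459/34393 ≈ 148.47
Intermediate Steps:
x = 1/211 ≈ 0.0047393
A = 147 (A = 3*((2 - 1*5) - 4)**2 = 3*((2 - 5) - 4)**2 = 3*(-3 - 4)**2 = 3*(-7)**2 = 3*49 = 147)
A - (241/(-163) + x) = 147 - (241/(-163) + 1/211) = 147 - (241*(-1/163) + 1/211) = 147 - (-241/163 + 1/211) = 147 - 1*(-50688/34393) = 147 + 50688/34393 = 5106459/34393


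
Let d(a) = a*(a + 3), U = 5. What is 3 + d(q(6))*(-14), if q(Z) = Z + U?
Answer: -2153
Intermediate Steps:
q(Z) = 5 + Z (q(Z) = Z + 5 = 5 + Z)
d(a) = a*(3 + a)
3 + d(q(6))*(-14) = 3 + ((5 + 6)*(3 + (5 + 6)))*(-14) = 3 + (11*(3 + 11))*(-14) = 3 + (11*14)*(-14) = 3 + 154*(-14) = 3 - 2156 = -2153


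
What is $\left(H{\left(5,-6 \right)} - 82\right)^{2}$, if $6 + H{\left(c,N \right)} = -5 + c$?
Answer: $7744$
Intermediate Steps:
$H{\left(c,N \right)} = -11 + c$ ($H{\left(c,N \right)} = -6 + \left(-5 + c\right) = -11 + c$)
$\left(H{\left(5,-6 \right)} - 82\right)^{2} = \left(\left(-11 + 5\right) - 82\right)^{2} = \left(-6 - 82\right)^{2} = \left(-88\right)^{2} = 7744$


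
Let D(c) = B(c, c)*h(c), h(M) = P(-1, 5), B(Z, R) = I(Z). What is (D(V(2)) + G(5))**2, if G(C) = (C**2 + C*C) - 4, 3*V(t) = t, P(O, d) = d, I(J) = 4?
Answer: 4356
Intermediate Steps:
B(Z, R) = 4
V(t) = t/3
h(M) = 5
D(c) = 20 (D(c) = 4*5 = 20)
G(C) = -4 + 2*C**2 (G(C) = (C**2 + C**2) - 4 = 2*C**2 - 4 = -4 + 2*C**2)
(D(V(2)) + G(5))**2 = (20 + (-4 + 2*5**2))**2 = (20 + (-4 + 2*25))**2 = (20 + (-4 + 50))**2 = (20 + 46)**2 = 66**2 = 4356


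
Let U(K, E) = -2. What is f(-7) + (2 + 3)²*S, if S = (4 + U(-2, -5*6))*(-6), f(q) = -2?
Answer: -302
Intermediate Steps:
S = -12 (S = (4 - 2)*(-6) = 2*(-6) = -12)
f(-7) + (2 + 3)²*S = -2 + (2 + 3)²*(-12) = -2 + 5²*(-12) = -2 + 25*(-12) = -2 - 300 = -302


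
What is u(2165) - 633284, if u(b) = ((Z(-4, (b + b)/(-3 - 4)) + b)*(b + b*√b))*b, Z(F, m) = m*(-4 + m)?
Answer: 88945805194709/49 + 88945836225625*√2165/49 ≈ 8.6277e+13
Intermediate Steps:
u(b) = b*(b + b^(3/2))*(b - 2*b*(-4 - 2*b/7)/7) (u(b) = ((((b + b)/(-3 - 4))*(-4 + (b + b)/(-3 - 4)) + b)*(b + b*√b))*b = ((((2*b)/(-7))*(-4 + (2*b)/(-7)) + b)*(b + b^(3/2)))*b = ((((2*b)*(-⅐))*(-4 + (2*b)*(-⅐)) + b)*(b + b^(3/2)))*b = (((-2*b/7)*(-4 - 2*b/7) + b)*(b + b^(3/2)))*b = ((-2*b*(-4 - 2*b/7)/7 + b)*(b + b^(3/2)))*b = ((b - 2*b*(-4 - 2*b/7)/7)*(b + b^(3/2)))*b = ((b + b^(3/2))*(b - 2*b*(-4 - 2*b/7)/7))*b = b*(b + b^(3/2))*(b - 2*b*(-4 - 2*b/7)/7))
u(2165) - 633284 = ((4/49)*2165⁴ + 4*2165^(9/2)/49 + (15/7)*2165³ + 15*2165^(7/2)/7) - 633284 = ((4/49)*21970078200625 + 4*(21970078200625*√2165)/49 + (15/7)*10147842125 + 15*(10147842125*√2165)/7) - 633284 = (87880312802500/49 + 87880312802500*√2165/49 + 152217631875/7 + 152217631875*√2165/7) - 633284 = (88945836225625/49 + 88945836225625*√2165/49) - 633284 = 88945805194709/49 + 88945836225625*√2165/49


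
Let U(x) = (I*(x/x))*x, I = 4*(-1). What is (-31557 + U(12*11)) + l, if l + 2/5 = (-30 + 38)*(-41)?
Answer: -162067/5 ≈ -32413.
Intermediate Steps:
I = -4
U(x) = -4*x (U(x) = (-4*x/x)*x = (-4*1)*x = -4*x)
l = -1642/5 (l = -⅖ + (-30 + 38)*(-41) = -⅖ + 8*(-41) = -⅖ - 328 = -1642/5 ≈ -328.40)
(-31557 + U(12*11)) + l = (-31557 - 48*11) - 1642/5 = (-31557 - 4*132) - 1642/5 = (-31557 - 528) - 1642/5 = -32085 - 1642/5 = -162067/5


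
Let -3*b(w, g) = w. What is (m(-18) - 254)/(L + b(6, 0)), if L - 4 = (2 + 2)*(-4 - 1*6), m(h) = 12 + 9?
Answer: 233/38 ≈ 6.1316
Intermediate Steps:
m(h) = 21
b(w, g) = -w/3
L = -36 (L = 4 + (2 + 2)*(-4 - 1*6) = 4 + 4*(-4 - 6) = 4 + 4*(-10) = 4 - 40 = -36)
(m(-18) - 254)/(L + b(6, 0)) = (21 - 254)/(-36 - ⅓*6) = -233/(-36 - 2) = -233/(-38) = -233*(-1/38) = 233/38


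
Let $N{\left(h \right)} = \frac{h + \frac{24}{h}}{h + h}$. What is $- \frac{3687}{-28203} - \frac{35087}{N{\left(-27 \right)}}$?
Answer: $- \frac{160308194603}{2359651} \approx -67937.0$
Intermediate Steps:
$N{\left(h \right)} = \frac{h + \frac{24}{h}}{2 h}$
$- \frac{3687}{-28203} - \frac{35087}{N{\left(-27 \right)}} = - \frac{3687}{-28203} - \frac{35087}{\frac{1}{2} + \frac{12}{729}} = \left(-3687\right) \left(- \frac{1}{28203}\right) - \frac{35087}{\frac{1}{2} + 12 \cdot \frac{1}{729}} = \frac{1229}{9401} - \frac{35087}{\frac{1}{2} + \frac{4}{243}} = \frac{1229}{9401} - \frac{35087}{\frac{251}{486}} = \frac{1229}{9401} - \frac{17052282}{251} = - \frac{160308194603}{2359651}$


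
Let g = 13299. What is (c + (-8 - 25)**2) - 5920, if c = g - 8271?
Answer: 197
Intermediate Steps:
c = 5028 (c = 13299 - 8271 = 5028)
(c + (-8 - 25)**2) - 5920 = (5028 + (-8 - 25)**2) - 5920 = (5028 + (-33)**2) - 5920 = (5028 + 1089) - 5920 = 6117 - 5920 = 197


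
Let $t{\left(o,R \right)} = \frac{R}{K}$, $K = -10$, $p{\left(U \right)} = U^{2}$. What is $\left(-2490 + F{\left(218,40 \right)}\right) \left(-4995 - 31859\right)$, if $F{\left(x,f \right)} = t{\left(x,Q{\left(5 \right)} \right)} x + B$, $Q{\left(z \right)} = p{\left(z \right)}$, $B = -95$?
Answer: $115353020$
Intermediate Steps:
$Q{\left(z \right)} = z^{2}$
$t{\left(o,R \right)} = - \frac{R}{10}$ ($t{\left(o,R \right)} = \frac{R}{-10} = R \left(- \frac{1}{10}\right) = - \frac{R}{10}$)
$F{\left(x,f \right)} = -95 - \frac{5 x}{2}$ ($F{\left(x,f \right)} = - \frac{5^{2}}{10} x - 95 = \left(- \frac{1}{10}\right) 25 x - 95 = - \frac{5 x}{2} - 95 = -95 - \frac{5 x}{2}$)
$\left(-2490 + F{\left(218,40 \right)}\right) \left(-4995 - 31859\right) = \left(-2490 - 640\right) \left(-4995 - 31859\right) = \left(-2490 - 640\right) \left(-36854\right) = \left(-3130\right) \left(-36854\right) = 115353020$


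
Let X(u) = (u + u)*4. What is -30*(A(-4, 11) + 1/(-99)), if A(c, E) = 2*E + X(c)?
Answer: 9910/33 ≈ 300.30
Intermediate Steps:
X(u) = 8*u (X(u) = (2*u)*4 = 8*u)
A(c, E) = 2*E + 8*c
-30*(A(-4, 11) + 1/(-99)) = -30*((2*11 + 8*(-4)) + 1/(-99)) = -30*((22 - 32) - 1/99) = -30*(-10 - 1/99) = -30*(-991/99) = 9910/33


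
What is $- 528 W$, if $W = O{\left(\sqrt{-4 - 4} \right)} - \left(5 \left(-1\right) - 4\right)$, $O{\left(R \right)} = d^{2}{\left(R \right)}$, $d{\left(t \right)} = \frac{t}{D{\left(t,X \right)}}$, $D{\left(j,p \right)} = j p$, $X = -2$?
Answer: $-4884$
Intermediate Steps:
$d{\left(t \right)} = - \frac{1}{2}$ ($d{\left(t \right)} = \frac{t}{t \left(-2\right)} = \frac{t}{\left(-2\right) t} = t \left(- \frac{1}{2 t}\right) = - \frac{1}{2}$)
$O{\left(R \right)} = \frac{1}{4}$ ($O{\left(R \right)} = \left(- \frac{1}{2}\right)^{2} = \frac{1}{4}$)
$W = \frac{37}{4}$ ($W = \frac{1}{4} - \left(5 \left(-1\right) - 4\right) = \frac{1}{4} - \left(-5 - 4\right) = \frac{1}{4} - -9 = \frac{1}{4} + 9 = \frac{37}{4} \approx 9.25$)
$- 528 W = \left(-528\right) \frac{37}{4} = -4884$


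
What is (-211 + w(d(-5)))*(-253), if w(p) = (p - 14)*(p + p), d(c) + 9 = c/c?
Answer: -35673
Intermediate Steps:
d(c) = -8 (d(c) = -9 + c/c = -9 + 1 = -8)
w(p) = 2*p*(-14 + p) (w(p) = (-14 + p)*(2*p) = 2*p*(-14 + p))
(-211 + w(d(-5)))*(-253) = (-211 + 2*(-8)*(-14 - 8))*(-253) = (-211 + 2*(-8)*(-22))*(-253) = (-211 + 352)*(-253) = 141*(-253) = -35673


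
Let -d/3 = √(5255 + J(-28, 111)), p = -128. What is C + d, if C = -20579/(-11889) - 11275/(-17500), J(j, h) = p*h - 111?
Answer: 19767239/8322300 - 6*I*√2266 ≈ 2.3752 - 285.62*I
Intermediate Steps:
J(j, h) = -111 - 128*h (J(j, h) = -128*h - 111 = -111 - 128*h)
C = 19767239/8322300 (C = -20579*(-1/11889) - 11275*(-1/17500) = 20579/11889 + 451/700 = 19767239/8322300 ≈ 2.3752)
d = -6*I*√2266 (d = -3*√(5255 + (-111 - 128*111)) = -3*√(5255 + (-111 - 14208)) = -3*√(5255 - 14319) = -6*I*√2266 ≈ -285.62*I)
C + d = 19767239/8322300 - 6*I*√2266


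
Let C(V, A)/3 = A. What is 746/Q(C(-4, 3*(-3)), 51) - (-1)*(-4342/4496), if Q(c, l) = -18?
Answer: -858043/20232 ≈ -42.410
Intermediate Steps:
C(V, A) = 3*A
746/Q(C(-4, 3*(-3)), 51) - (-1)*(-4342/4496) = 746/(-18) - (-1)*(-4342/4496) = 746*(-1/18) - (-1)*(-4342*1/4496) = -373/9 - (-1)*(-2171)/2248 = -373/9 - 1*2171/2248 = -373/9 - 2171/2248 = -858043/20232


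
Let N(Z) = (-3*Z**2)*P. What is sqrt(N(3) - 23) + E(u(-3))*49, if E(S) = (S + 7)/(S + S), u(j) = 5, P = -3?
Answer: 294/5 + sqrt(58) ≈ 66.416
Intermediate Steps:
E(S) = (7 + S)/(2*S) (E(S) = (7 + S)/((2*S)) = (7 + S)*(1/(2*S)) = (7 + S)/(2*S))
N(Z) = 9*Z**2 (N(Z) = -3*Z**2*(-3) = 9*Z**2)
sqrt(N(3) - 23) + E(u(-3))*49 = sqrt(9*3**2 - 23) + ((1/2)*(7 + 5)/5)*49 = sqrt(9*9 - 23) + ((1/2)*(1/5)*12)*49 = sqrt(81 - 23) + (6/5)*49 = sqrt(58) + 294/5 = 294/5 + sqrt(58)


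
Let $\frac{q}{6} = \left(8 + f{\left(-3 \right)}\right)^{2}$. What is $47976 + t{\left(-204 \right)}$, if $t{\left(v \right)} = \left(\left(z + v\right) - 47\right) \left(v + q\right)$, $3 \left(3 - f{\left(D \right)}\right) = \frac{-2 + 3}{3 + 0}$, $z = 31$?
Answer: $- \frac{1718648}{27} \approx -63654.0$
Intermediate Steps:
$f{\left(D \right)} = \frac{26}{9}$ ($f{\left(D \right)} = 3 - \frac{\left(-2 + 3\right) \frac{1}{3 + 0}}{3} = 3 - \frac{1 \cdot \frac{1}{3}}{3} = 3 - \frac{1}{9} = \frac{26}{9}$)
$q = \frac{19208}{27}$ ($q = 6 \left(8 + \frac{26}{9}\right)^{2} = 6 \left(\frac{98}{9}\right)^{2} = 6 \cdot \frac{9604}{81} = \frac{19208}{27} \approx 711.41$)
$t{\left(v \right)} = \left(-16 + v\right) \left(\frac{19208}{27} + v\right)$ ($t{\left(v \right)} = \left(\left(31 + v\right) - 47\right) \left(v + \frac{19208}{27}\right) = \left(-16 + v\right) \left(\frac{19208}{27} + v\right)$)
$47976 + t{\left(-204 \right)} = 47976 + \left(- \frac{307328}{27} + \left(-204\right)^{2} + \frac{18776}{27} \left(-204\right)\right) = 47976 - \frac{3014000}{27} = - \frac{1718648}{27}$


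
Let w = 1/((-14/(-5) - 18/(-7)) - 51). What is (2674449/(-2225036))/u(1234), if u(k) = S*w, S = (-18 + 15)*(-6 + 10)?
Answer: -1423698351/311505040 ≈ -4.5704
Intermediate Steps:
S = -12 (S = -3*4 = -12)
w = -35/1597 (w = 1/((-14*(-⅕) - 18*(-⅐)) - 51) = 1/((14/5 + 18/7) - 51) = 1/(188/35 - 51) = 1/(-1597/35) = -35/1597 ≈ -0.021916)
u(k) = 420/1597 (u(k) = -12*(-35/1597) = 420/1597)
(2674449/(-2225036))/u(1234) = (2674449/(-2225036))/(420/1597) = (2674449*(-1/2225036))*(1597/420) = -2674449/2225036*1597/420 = -1423698351/311505040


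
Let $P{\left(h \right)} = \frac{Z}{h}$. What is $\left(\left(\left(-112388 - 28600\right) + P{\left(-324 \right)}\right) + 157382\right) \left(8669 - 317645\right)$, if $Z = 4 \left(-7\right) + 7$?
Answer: $- \frac{45588353132}{9} \approx -5.0654 \cdot 10^{9}$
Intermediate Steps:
$Z = -21$ ($Z = -28 + 7 = -21$)
$P{\left(h \right)} = - \frac{21}{h}$
$\left(\left(\left(-112388 - 28600\right) + P{\left(-324 \right)}\right) + 157382\right) \left(8669 - 317645\right) = \left(\left(\left(-112388 - 28600\right) - \frac{21}{-324}\right) + 157382\right) \left(8669 - 317645\right) = \left(\left(\left(-112388 - 28600\right) - - \frac{7}{108}\right) + 157382\right) \left(-308976\right) = \left(\left(-140988 + \frac{7}{108}\right) + 157382\right) \left(-308976\right) = \left(- \frac{15226697}{108} + 157382\right) \left(-308976\right) = \frac{1770559}{108} \left(-308976\right) = - \frac{45588353132}{9}$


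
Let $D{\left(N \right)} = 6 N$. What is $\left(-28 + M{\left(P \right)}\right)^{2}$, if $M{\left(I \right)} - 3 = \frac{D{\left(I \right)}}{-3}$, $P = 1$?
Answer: $729$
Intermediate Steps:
$M{\left(I \right)} = 3 - 2 I$ ($M{\left(I \right)} = 3 + \frac{6 I}{-3} = 3 + 6 I \left(- \frac{1}{3}\right) = 3 - 2 I$)
$\left(-28 + M{\left(P \right)}\right)^{2} = \left(-28 + \left(3 - 2\right)\right)^{2} = \left(-28 + 1\right)^{2} = \left(-27\right)^{2} = 729$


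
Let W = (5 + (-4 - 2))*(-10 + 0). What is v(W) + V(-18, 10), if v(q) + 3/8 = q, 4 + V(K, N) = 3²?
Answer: 117/8 ≈ 14.625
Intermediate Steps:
V(K, N) = 5 (V(K, N) = -4 + 3² = -4 + 9 = 5)
W = 10 (W = (5 - 6)*(-10) = -1*(-10) = 10)
v(q) = -3/8 + q
v(W) + V(-18, 10) = (-3/8 + 10) + 5 = 77/8 + 5 = 117/8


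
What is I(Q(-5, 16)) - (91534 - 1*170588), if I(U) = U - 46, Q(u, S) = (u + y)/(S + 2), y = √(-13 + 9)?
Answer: 1422139/18 + I/9 ≈ 79008.0 + 0.11111*I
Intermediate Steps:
y = 2*I (y = √(-4) = 2*I ≈ 2.0*I)
Q(u, S) = (u + 2*I)/(2 + S) (Q(u, S) = (u + 2*I)/(S + 2) = (u + 2*I)/(2 + S))
I(U) = -46 + U
I(Q(-5, 16)) - (91534 - 1*170588) = (-46 + (-5 + 2*I)/(2 + 16)) - (91534 - 1*170588) = (-46 + (-5 + 2*I)/18) - (91534 - 170588) = (-46 + (-5 + 2*I)/18) - 1*(-79054) = (-46 + (-5/18 + I/9)) + 79054 = (-833/18 + I/9) + 79054 = 1422139/18 + I/9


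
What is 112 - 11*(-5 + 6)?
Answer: 101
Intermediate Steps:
112 - 11*(-5 + 6) = 112 - 11 = 101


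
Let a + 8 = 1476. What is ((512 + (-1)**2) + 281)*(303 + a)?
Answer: 1406174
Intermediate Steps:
a = 1468 (a = -8 + 1476 = 1468)
((512 + (-1)**2) + 281)*(303 + a) = ((512 + (-1)**2) + 281)*(303 + 1468) = ((512 + 1) + 281)*1771 = (513 + 281)*1771 = 794*1771 = 1406174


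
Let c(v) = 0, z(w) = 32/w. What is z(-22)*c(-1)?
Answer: 0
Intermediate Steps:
z(-22)*c(-1) = (32/(-22))*0 = (32*(-1/22))*0 = -16/11*0 = 0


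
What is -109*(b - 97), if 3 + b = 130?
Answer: -3270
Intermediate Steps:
b = 127 (b = -3 + 130 = 127)
-109*(b - 97) = -109*(127 - 97) = -109*30 = -3270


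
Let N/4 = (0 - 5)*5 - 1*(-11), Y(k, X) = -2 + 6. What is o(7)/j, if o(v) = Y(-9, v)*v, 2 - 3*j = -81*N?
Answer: -42/2267 ≈ -0.018527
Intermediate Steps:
Y(k, X) = 4
N = -56 (N = 4*((0 - 5)*5 - 1*(-11)) = 4*(-5*5 + 11) = 4*(-25 + 11) = 4*(-14) = -56)
j = -4534/3 (j = ⅔ - (-27)*(-56) = ⅔ - ⅓*4536 = ⅔ - 1512 = -4534/3 ≈ -1511.3)
o(v) = 4*v
o(7)/j = (4*7)/(-4534/3) = 28*(-3/4534) = -42/2267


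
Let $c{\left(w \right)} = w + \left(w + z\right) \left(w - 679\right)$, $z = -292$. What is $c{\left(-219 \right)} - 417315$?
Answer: $41344$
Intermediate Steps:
$c{\left(w \right)} = w + \left(-679 + w\right) \left(-292 + w\right)$ ($c{\left(w \right)} = w + \left(w - 292\right) \left(w - 679\right) = w + \left(-292 + w\right) \left(-679 + w\right) = w + \left(-679 + w\right) \left(-292 + w\right)$)
$c{\left(-219 \right)} - 417315 = \left(198268 + \left(-219\right)^{2} - -212430\right) - 417315 = \left(198268 + 47961 + 212430\right) - 417315 = 458659 - 417315 = 41344$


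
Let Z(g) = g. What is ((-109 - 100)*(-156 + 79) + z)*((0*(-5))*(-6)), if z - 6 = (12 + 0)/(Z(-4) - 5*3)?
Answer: 0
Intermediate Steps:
z = 102/19 (z = 6 + (12 + 0)/(-4 - 5*3) = 6 + 12/(-4 - 15) = 6 + 12/(-19) = 6 - 1/19*12 = 6 - 12/19 = 102/19 ≈ 5.3684)
((-109 - 100)*(-156 + 79) + z)*((0*(-5))*(-6)) = ((-109 - 100)*(-156 + 79) + 102/19)*((0*(-5))*(-6)) = (-209*(-77) + 102/19)*(0*(-6)) = (16093 + 102/19)*0 = (305869/19)*0 = 0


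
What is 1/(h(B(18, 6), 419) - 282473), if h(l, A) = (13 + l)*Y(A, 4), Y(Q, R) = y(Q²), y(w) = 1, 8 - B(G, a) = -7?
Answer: -1/282445 ≈ -3.5405e-6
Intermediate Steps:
B(G, a) = 15 (B(G, a) = 8 - 1*(-7) = 8 + 7 = 15)
Y(Q, R) = 1
h(l, A) = 13 + l (h(l, A) = (13 + l)*1 = 13 + l)
1/(h(B(18, 6), 419) - 282473) = 1/((13 + 15) - 282473) = 1/(28 - 282473) = 1/(-282445) = -1/282445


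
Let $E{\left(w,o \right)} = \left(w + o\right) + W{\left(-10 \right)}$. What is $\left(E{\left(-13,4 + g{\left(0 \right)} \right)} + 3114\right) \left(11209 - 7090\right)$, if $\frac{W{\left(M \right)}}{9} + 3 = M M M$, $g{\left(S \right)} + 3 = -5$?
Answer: $-24425670$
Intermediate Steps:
$g{\left(S \right)} = -8$ ($g{\left(S \right)} = -3 - 5 = -8$)
$W{\left(M \right)} = -27 + 9 M^{3}$ ($W{\left(M \right)} = -27 + 9 M M M = -27 + 9 M^{2} M = -27 + 9 M^{3}$)
$E{\left(w,o \right)} = -9027 + o + w$ ($E{\left(w,o \right)} = \left(w + o\right) + \left(-27 + 9 \left(-10\right)^{3}\right) = \left(o + w\right) + \left(-27 + 9 \left(-1000\right)\right) = \left(o + w\right) - 9027 = -9027 + o + w$)
$\left(E{\left(-13,4 + g{\left(0 \right)} \right)} + 3114\right) \left(11209 - 7090\right) = \left(\left(-9027 + \left(4 - 8\right) - 13\right) + 3114\right) \left(11209 - 7090\right) = \left(\left(-9027 - 4 - 13\right) + 3114\right) 4119 = \left(-9044 + 3114\right) 4119 = \left(-5930\right) 4119 = -24425670$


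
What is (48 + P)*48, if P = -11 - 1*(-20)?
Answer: 2736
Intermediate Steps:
P = 9 (P = -11 + 20 = 9)
(48 + P)*48 = (48 + 9)*48 = 57*48 = 2736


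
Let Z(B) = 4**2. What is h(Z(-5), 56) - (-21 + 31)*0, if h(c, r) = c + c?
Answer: 32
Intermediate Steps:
Z(B) = 16
h(c, r) = 2*c
h(Z(-5), 56) - (-21 + 31)*0 = 2*16 - (-21 + 31)*0 = 32 - 10*0 = 32 - 1*0 = 32 + 0 = 32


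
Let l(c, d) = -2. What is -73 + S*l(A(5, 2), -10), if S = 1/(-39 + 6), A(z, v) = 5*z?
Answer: -2407/33 ≈ -72.939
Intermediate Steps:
S = -1/33 (S = 1/(-33) = -1/33 ≈ -0.030303)
-73 + S*l(A(5, 2), -10) = -73 - 1/33*(-2) = -73 + 2/33 = -2407/33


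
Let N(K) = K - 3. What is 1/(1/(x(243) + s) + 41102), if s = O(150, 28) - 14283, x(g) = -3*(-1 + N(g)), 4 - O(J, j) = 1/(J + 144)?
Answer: 4408825/181211524856 ≈ 2.4330e-5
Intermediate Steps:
N(K) = -3 + K
O(J, j) = 4 - 1/(144 + J) (O(J, j) = 4 - 1/(J + 144) = 4 - 1/(144 + J))
x(g) = 12 - 3*g (x(g) = -3*(-1 + (-3 + g)) = -3*(-4 + g) = 12 - 3*g)
s = -4198027/294 (s = (575 + 4*150)/(144 + 150) - 14283 = (575 + 600)/294 - 14283 = (1/294)*1175 - 14283 = 1175/294 - 14283 = -4198027/294 ≈ -14279.)
1/(1/(x(243) + s) + 41102) = 1/(1/((12 - 3*243) - 4198027/294) + 41102) = 1/(1/((12 - 729) - 4198027/294) + 41102) = 1/(1/(-717 - 4198027/294) + 41102) = 1/(1/(-4408825/294) + 41102) = 1/(-294/4408825 + 41102) = 1/(181211524856/4408825) = 4408825/181211524856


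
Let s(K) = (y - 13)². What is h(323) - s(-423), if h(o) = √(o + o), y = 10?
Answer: -9 + √646 ≈ 16.417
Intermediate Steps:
h(o) = √2*√o (h(o) = √(2*o) = √2*√o)
s(K) = 9 (s(K) = (10 - 13)² = (-3)² = 9)
h(323) - s(-423) = √2*√323 - 1*9 = √646 - 9 = -9 + √646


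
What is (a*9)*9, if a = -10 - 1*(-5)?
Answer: -405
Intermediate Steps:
a = -5 (a = -10 + 5 = -5)
(a*9)*9 = -5*9*9 = -45*9 = -405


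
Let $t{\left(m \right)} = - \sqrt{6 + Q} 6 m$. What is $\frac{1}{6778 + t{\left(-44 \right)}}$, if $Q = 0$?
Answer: $\frac{3389}{22761554} - \frac{66 \sqrt{6}}{11380777} \approx 0.00013469$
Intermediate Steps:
$t{\left(m \right)} = - 6 m \sqrt{6}$ ($t{\left(m \right)} = - \sqrt{6 + 0} \cdot 6 m = - \sqrt{6} \cdot 6 m = - 6 \sqrt{6} m = - 6 m \sqrt{6}$)
$\frac{1}{6778 + t{\left(-44 \right)}} = \frac{1}{6778 - - 264 \sqrt{6}} = \frac{1}{6778 + 264 \sqrt{6}}$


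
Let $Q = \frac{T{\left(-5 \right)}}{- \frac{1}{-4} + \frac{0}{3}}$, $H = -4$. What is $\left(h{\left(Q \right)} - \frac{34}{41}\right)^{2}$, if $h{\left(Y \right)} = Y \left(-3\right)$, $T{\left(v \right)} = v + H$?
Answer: $\frac{19307236}{1681} \approx 11486.0$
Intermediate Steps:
$T{\left(v \right)} = -4 + v$ ($T{\left(v \right)} = v - 4 = -4 + v$)
$Q = -36$ ($Q = \frac{-4 - 5}{- \frac{1}{-4} + \frac{0}{3}} = - \frac{9}{\left(-1\right) \left(- \frac{1}{4}\right) + 0 \cdot \frac{1}{3}} = - \frac{9}{\frac{1}{4} + 0} = - 9 \frac{1}{\frac{1}{4}} = \left(-9\right) 4 = -36$)
$h{\left(Y \right)} = - 3 Y$
$\left(h{\left(Q \right)} - \frac{34}{41}\right)^{2} = \left(\left(-3\right) \left(-36\right) - \frac{34}{41}\right)^{2} = \left(108 - \frac{34}{41}\right)^{2} = \left(\frac{4394}{41}\right)^{2} = \frac{19307236}{1681}$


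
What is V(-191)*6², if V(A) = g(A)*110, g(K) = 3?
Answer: 11880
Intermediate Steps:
V(A) = 330 (V(A) = 3*110 = 330)
V(-191)*6² = 330*6² = 330*36 = 11880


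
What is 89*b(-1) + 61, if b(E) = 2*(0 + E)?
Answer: -117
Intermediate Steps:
b(E) = 2*E
89*b(-1) + 61 = 89*(2*(-1)) + 61 = 89*(-2) + 61 = -178 + 61 = -117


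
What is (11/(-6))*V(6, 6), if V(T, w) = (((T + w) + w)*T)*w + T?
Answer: -1199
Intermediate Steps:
V(T, w) = T + T*w*(T + 2*w) (V(T, w) = ((T + 2*w)*T)*w + T = (T*(T + 2*w))*w + T = T*w*(T + 2*w) + T = T + T*w*(T + 2*w))
(11/(-6))*V(6, 6) = (11/(-6))*(6*(1 + 2*6² + 6*6)) = (11*(-⅙))*(6*(1 + 2*36 + 36)) = -11*(1 + 72 + 36) = -11*109 = -11/6*654 = -1199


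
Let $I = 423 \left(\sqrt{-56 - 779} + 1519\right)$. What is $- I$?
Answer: $-642537 - 423 i \sqrt{835} \approx -6.4254 \cdot 10^{5} - 12223.0 i$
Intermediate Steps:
$I = 642537 + 423 i \sqrt{835}$ ($I = 423 \left(\sqrt{-835} + 1519\right) = 423 \left(i \sqrt{835} + 1519\right) = 423 \left(1519 + i \sqrt{835}\right) = 642537 + 423 i \sqrt{835} \approx 6.4254 \cdot 10^{5} + 12223.0 i$)
$- I = - (642537 + 423 i \sqrt{835}) = -642537 - 423 i \sqrt{835}$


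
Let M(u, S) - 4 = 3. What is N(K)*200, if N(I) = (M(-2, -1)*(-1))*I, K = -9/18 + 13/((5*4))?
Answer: -210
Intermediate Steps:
M(u, S) = 7 (M(u, S) = 4 + 3 = 7)
K = 3/20 (K = -9*1/18 + 13/20 = -1/2 + 13*(1/20) = -1/2 + 13/20 = 3/20 ≈ 0.15000)
N(I) = -7*I (N(I) = (7*(-1))*I = -7*I)
N(K)*200 = -7*3/20*200 = -21/20*200 = -210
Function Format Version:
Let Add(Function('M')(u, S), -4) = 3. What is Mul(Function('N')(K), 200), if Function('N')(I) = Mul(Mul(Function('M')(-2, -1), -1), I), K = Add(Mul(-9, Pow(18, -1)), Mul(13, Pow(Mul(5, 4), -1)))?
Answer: -210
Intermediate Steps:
Function('M')(u, S) = 7 (Function('M')(u, S) = Add(4, 3) = 7)
K = Rational(3, 20) (K = Add(Mul(-9, Rational(1, 18)), Mul(13, Pow(20, -1))) = Add(Rational(-1, 2), Mul(13, Rational(1, 20))) = Add(Rational(-1, 2), Rational(13, 20)) = Rational(3, 20) ≈ 0.15000)
Function('N')(I) = Mul(-7, I) (Function('N')(I) = Mul(Mul(7, -1), I) = Mul(-7, I))
Mul(Function('N')(K), 200) = Mul(Mul(-7, Rational(3, 20)), 200) = Mul(Rational(-21, 20), 200) = -210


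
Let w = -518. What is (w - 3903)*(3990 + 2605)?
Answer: -29156495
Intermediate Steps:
(w - 3903)*(3990 + 2605) = (-518 - 3903)*(3990 + 2605) = -4421*6595 = -29156495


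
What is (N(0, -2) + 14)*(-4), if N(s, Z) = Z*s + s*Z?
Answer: -56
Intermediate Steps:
N(s, Z) = 2*Z*s (N(s, Z) = Z*s + Z*s = 2*Z*s)
(N(0, -2) + 14)*(-4) = (2*(-2)*0 + 14)*(-4) = (0 + 14)*(-4) = 14*(-4) = -56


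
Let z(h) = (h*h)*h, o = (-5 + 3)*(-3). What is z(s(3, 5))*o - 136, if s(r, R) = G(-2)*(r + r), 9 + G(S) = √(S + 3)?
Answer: -663688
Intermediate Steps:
G(S) = -9 + √(3 + S) (G(S) = -9 + √(S + 3) = -9 + √(3 + S))
o = 6 (o = -2*(-3) = 6)
s(r, R) = -16*r (s(r, R) = (-9 + √(3 - 2))*(r + r) = (-9 + √1)*(2*r) = (-9 + 1)*(2*r) = -16*r)
z(h) = h³ (z(h) = h²*h = h³)
z(s(3, 5))*o - 136 = (-16*3)³*6 - 136 = (-48)³*6 - 136 = -110592*6 - 136 = -663552 - 136 = -663688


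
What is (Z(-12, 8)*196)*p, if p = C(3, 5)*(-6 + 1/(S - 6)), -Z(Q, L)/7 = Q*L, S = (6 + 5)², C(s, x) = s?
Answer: -272248704/115 ≈ -2.3674e+6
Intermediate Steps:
S = 121 (S = 11² = 121)
Z(Q, L) = -7*L*Q (Z(Q, L) = -7*Q*L = -7*L*Q)
p = -2067/115 (p = 3*(-6 + 1/(121 - 6)) = 3*(-6 + 1/115) = 3*(-689/115) = -2067/115 ≈ -17.974)
(Z(-12, 8)*196)*p = (-7*8*(-12)*196)*(-2067/115) = (672*196)*(-2067/115) = 131712*(-2067/115) = -272248704/115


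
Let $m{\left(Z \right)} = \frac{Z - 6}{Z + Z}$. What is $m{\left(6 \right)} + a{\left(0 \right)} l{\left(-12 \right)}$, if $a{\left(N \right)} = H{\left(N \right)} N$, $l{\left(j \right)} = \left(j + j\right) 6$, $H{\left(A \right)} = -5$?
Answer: $0$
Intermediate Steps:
$m{\left(Z \right)} = \frac{-6 + Z}{2 Z}$
$l{\left(j \right)} = 12 j$ ($l{\left(j \right)} = 2 j 6 = 12 j$)
$a{\left(N \right)} = - 5 N$
$m{\left(6 \right)} + a{\left(0 \right)} l{\left(-12 \right)} = \frac{-6 + 6}{2 \cdot 6} + \left(-5\right) 0 \cdot 12 \left(-12\right) = \frac{1}{2} \cdot \frac{1}{6} \cdot 0 + 0 \left(-144\right) = 0 + 0 = 0$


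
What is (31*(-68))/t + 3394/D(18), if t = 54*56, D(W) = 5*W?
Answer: 139913/3780 ≈ 37.014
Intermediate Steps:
t = 3024
(31*(-68))/t + 3394/D(18) = (31*(-68))/3024 + 3394/((5*18)) = -2108*1/3024 + 3394/90 = -527/756 + 3394*(1/90) = -527/756 + 1697/45 = 139913/3780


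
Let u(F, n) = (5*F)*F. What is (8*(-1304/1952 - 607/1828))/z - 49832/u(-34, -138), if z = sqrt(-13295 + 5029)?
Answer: -12458/1445 + 111518*I*sqrt(8266)/115215641 ≈ -8.6215 + 0.088*I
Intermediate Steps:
u(F, n) = 5*F**2
z = I*sqrt(8266) (z = sqrt(-8266) = I*sqrt(8266) ≈ 90.917*I)
(8*(-1304/1952 - 607/1828))/z - 49832/u(-34, -138) = (8*(-1304/1952 - 607/1828))/((I*sqrt(8266))) - 49832/(5*(-34)**2) = (8*(-1304*1/1952 - 607*1/1828))*(-I*sqrt(8266)/8266) - 49832/(5*1156) = (8*(-163/244 - 607/1828))*(-I*sqrt(8266)/8266) - 49832/5780 = (8*(-55759/55754))*(-I*sqrt(8266)/8266) - 49832*1/5780 = -(-111518)*I*sqrt(8266)/115215641 - 12458/1445 = 111518*I*sqrt(8266)/115215641 - 12458/1445 = -12458/1445 + 111518*I*sqrt(8266)/115215641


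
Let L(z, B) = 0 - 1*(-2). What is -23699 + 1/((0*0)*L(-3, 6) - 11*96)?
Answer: -25026145/1056 ≈ -23699.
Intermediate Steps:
L(z, B) = 2 (L(z, B) = 0 + 2 = 2)
-23699 + 1/((0*0)*L(-3, 6) - 11*96) = -23699 + 1/((0*0)*2 - 11*96) = -23699 + 1/(0*2 - 1056) = -23699 + 1/(0 - 1056) = -23699 + 1/(-1056) = -23699 - 1/1056 = -25026145/1056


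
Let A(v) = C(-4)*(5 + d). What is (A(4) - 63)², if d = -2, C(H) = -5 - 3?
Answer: 7569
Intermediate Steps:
C(H) = -8
A(v) = -24 (A(v) = -8*(5 - 2) = -8*3 = -24)
(A(4) - 63)² = (-24 - 63)² = (-87)² = 7569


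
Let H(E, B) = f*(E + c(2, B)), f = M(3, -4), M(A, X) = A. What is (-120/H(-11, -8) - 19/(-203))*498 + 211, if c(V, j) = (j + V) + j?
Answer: 1070227/1015 ≈ 1054.4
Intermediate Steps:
c(V, j) = V + 2*j (c(V, j) = (V + j) + j = V + 2*j)
f = 3
H(E, B) = 6 + 3*E + 6*B (H(E, B) = 3*(E + (2 + 2*B)) = 3*(2 + E + 2*B) = 6 + 3*E + 6*B)
(-120/H(-11, -8) - 19/(-203))*498 + 211 = (-120/(6 + 3*(-11) + 6*(-8)) - 19/(-203))*498 + 211 = (-120/(6 - 33 - 48) - 19*(-1/203))*498 + 211 = (-120/(-75) + 19/203)*498 + 211 = (-120*(-1/75) + 19/203)*498 + 211 = (8/5 + 19/203)*498 + 211 = (1719/1015)*498 + 211 = 856062/1015 + 211 = 1070227/1015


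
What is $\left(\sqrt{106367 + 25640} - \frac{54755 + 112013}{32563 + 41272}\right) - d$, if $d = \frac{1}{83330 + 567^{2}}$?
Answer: $- \frac{67510928827}{29889810865} + \sqrt{132007} \approx 361.07$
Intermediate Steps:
$d = \frac{1}{404819}$ ($d = \frac{1}{83330 + 321489} = \frac{1}{404819} \approx 2.4702 \cdot 10^{-6}$)
$\left(\sqrt{106367 + 25640} - \frac{54755 + 112013}{32563 + 41272}\right) - d = \left(\sqrt{106367 + 25640} - \frac{54755 + 112013}{32563 + 41272}\right) - \frac{1}{404819} = \left(\sqrt{132007} - \frac{166768}{73835}\right) - \frac{1}{404819} = \left(- \frac{166768}{73835} + \sqrt{132007}\right) - \frac{1}{404819} = - \frac{67510928827}{29889810865} + \sqrt{132007}$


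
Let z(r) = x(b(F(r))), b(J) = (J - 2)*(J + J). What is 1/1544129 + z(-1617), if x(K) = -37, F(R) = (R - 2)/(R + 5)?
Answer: -57132772/1544129 ≈ -37.000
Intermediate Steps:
F(R) = (-2 + R)/(5 + R)
b(J) = 2*J*(-2 + J) (b(J) = (-2 + J)*(2*J) = 2*J*(-2 + J))
z(r) = -37
1/1544129 + z(-1617) = 1/1544129 - 37 = -57132772/1544129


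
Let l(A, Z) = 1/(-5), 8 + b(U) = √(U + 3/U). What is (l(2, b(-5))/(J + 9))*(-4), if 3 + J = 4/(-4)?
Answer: 4/25 ≈ 0.16000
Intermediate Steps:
J = -4 (J = -3 + 4/(-4) = -3 + 4*(-¼) = -3 - 1 = -4)
b(U) = -8 + √(U + 3/U)
l(A, Z) = -⅕
(l(2, b(-5))/(J + 9))*(-4) = (-⅕/(-4 + 9))*(-4) = (-⅕/5)*(-4) = ((⅕)*(-⅕))*(-4) = -1/25*(-4) = 4/25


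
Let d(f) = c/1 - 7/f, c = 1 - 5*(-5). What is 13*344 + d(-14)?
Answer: 8997/2 ≈ 4498.5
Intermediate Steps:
c = 26 (c = 1 + 25 = 26)
d(f) = 26 - 7/f (d(f) = 26/1 - 7/f = 26*1 - 7/f = 26 - 7/f)
13*344 + d(-14) = 13*344 + (26 - 7/(-14)) = 4472 + (26 - 7*(-1/14)) = 4472 + (26 + ½) = 4472 + 53/2 = 8997/2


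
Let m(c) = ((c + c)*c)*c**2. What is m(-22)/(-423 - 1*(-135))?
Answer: -14641/9 ≈ -1626.8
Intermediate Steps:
m(c) = 2*c**4 (m(c) = ((2*c)*c)*c**2 = (2*c**2)*c**2 = 2*c**4)
m(-22)/(-423 - 1*(-135)) = (2*(-22)**4)/(-423 - 1*(-135)) = (2*234256)/(-423 + 135) = 468512/(-288) = 468512*(-1/288) = -14641/9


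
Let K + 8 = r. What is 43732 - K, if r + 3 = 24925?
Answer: 18818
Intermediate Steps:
r = 24922 (r = -3 + 24925 = 24922)
K = 24914 (K = -8 + 24922 = 24914)
43732 - K = 43732 - 1*24914 = 43732 - 24914 = 18818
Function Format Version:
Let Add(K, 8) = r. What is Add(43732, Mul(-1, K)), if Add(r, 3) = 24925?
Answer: 18818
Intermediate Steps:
r = 24922 (r = Add(-3, 24925) = 24922)
K = 24914 (K = Add(-8, 24922) = 24914)
Add(43732, Mul(-1, K)) = Add(43732, Mul(-1, 24914)) = Add(43732, -24914) = 18818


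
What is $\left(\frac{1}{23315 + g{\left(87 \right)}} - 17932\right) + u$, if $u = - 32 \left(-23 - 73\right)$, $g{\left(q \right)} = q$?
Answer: $- \frac{347753719}{23402} \approx -14860.0$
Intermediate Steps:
$u = 3072$ ($u = \left(-32\right) \left(-96\right) = 3072$)
$\left(\frac{1}{23315 + g{\left(87 \right)}} - 17932\right) + u = \left(\frac{1}{23315 + 87} - 17932\right) + 3072 = \left(\frac{1}{23402} - 17932\right) + 3072 = - \frac{419644663}{23402} + 3072 = - \frac{347753719}{23402}$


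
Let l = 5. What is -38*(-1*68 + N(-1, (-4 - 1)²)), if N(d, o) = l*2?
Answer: 2204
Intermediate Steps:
N(d, o) = 10 (N(d, o) = 5*2 = 10)
-38*(-1*68 + N(-1, (-4 - 1)²)) = -38*(-1*68 + 10) = -38*(-68 + 10) = -38*(-58) = 2204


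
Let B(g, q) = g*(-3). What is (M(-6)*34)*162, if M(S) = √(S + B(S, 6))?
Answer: 11016*√3 ≈ 19080.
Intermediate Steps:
B(g, q) = -3*g
M(S) = √2*√(-S) (M(S) = √(S - 3*S) = √(-2*S) = √2*√(-S))
(M(-6)*34)*162 = ((√2*√(-1*(-6)))*34)*162 = ((√2*√6)*34)*162 = ((2*√3)*34)*162 = (68*√3)*162 = 11016*√3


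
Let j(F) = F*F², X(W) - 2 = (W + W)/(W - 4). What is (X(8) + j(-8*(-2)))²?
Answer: 16826404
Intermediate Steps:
X(W) = 2 + 2*W/(-4 + W) (X(W) = 2 + (W + W)/(W - 4) = 2 + (2*W)/(-4 + W) = 2 + 2*W/(-4 + W))
j(F) = F³
(X(8) + j(-8*(-2)))² = (4*(-2 + 8)/(-4 + 8) + (-8*(-2))³)² = (4*6/4 + 16³)² = (4*(¼)*6 + 4096)² = (6 + 4096)² = 4102² = 16826404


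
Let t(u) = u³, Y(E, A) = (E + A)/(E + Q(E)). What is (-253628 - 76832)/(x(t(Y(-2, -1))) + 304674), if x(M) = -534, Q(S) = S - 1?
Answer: -16523/15207 ≈ -1.0865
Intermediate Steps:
Q(S) = -1 + S
Y(E, A) = (A + E)/(-1 + 2*E) (Y(E, A) = (E + A)/(E + (-1 + E)) = (A + E)/(-1 + 2*E))
(-253628 - 76832)/(x(t(Y(-2, -1))) + 304674) = (-253628 - 76832)/(-534 + 304674) = -330460/304140 = -330460*1/304140 = -16523/15207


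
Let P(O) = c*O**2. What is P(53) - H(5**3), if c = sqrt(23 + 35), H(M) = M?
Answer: -125 + 2809*sqrt(58) ≈ 21268.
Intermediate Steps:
c = sqrt(58) ≈ 7.6158
P(O) = sqrt(58)*O**2
P(53) - H(5**3) = sqrt(58)*53**2 - 1*5**3 = sqrt(58)*2809 - 1*125 = 2809*sqrt(58) - 125 = -125 + 2809*sqrt(58)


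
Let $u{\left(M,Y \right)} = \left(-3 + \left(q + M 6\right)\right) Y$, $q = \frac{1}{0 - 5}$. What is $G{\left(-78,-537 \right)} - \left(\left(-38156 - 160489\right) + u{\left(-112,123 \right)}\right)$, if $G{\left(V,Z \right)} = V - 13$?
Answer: $\frac{1408018}{5} \approx 2.816 \cdot 10^{5}$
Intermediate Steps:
$q = - \frac{1}{5}$ ($q = \frac{1}{-5} = - \frac{1}{5} \approx -0.2$)
$G{\left(V,Z \right)} = -13 + V$
$u{\left(M,Y \right)} = Y \left(- \frac{16}{5} + 6 M\right)$ ($u{\left(M,Y \right)} = \left(-3 + \left(- \frac{1}{5} + M 6\right)\right) Y = \left(-3 + \left(- \frac{1}{5} + 6 M\right)\right) Y = \left(- \frac{16}{5} + 6 M\right) Y = Y \left(- \frac{16}{5} + 6 M\right)$)
$G{\left(-78,-537 \right)} - \left(\left(-38156 - 160489\right) + u{\left(-112,123 \right)}\right) = \left(-13 - 78\right) - \left(\left(-38156 - 160489\right) + \frac{2}{5} \cdot 123 \left(-8 + 15 \left(-112\right)\right)\right) = -91 - \left(-198645 + \frac{2}{5} \cdot 123 \left(-8 - 1680\right)\right) = -91 - \left(-198645 + \frac{2}{5} \cdot 123 \left(-1688\right)\right) = -91 - \left(-198645 - \frac{415248}{5}\right) = -91 - - \frac{1408473}{5} = -91 + \frac{1408473}{5} = \frac{1408018}{5}$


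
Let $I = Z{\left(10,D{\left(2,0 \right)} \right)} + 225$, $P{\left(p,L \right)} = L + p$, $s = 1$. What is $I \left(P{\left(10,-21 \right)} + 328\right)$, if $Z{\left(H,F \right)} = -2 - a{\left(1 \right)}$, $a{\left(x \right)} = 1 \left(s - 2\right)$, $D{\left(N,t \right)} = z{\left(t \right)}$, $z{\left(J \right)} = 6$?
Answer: $71008$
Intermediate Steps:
$D{\left(N,t \right)} = 6$
$a{\left(x \right)} = -1$ ($a{\left(x \right)} = 1 \left(1 - 2\right) = 1 \left(-1\right) = -1$)
$Z{\left(H,F \right)} = -1$ ($Z{\left(H,F \right)} = -2 - -1 = -2 + 1 = -1$)
$I = 224$ ($I = -1 + 225 = 224$)
$I \left(P{\left(10,-21 \right)} + 328\right) = 224 \left(\left(-21 + 10\right) + 328\right) = 224 \left(-11 + 328\right) = 224 \cdot 317 = 71008$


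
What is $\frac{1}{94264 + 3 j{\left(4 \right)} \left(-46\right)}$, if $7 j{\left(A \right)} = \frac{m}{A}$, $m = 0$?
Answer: $\frac{1}{94264} \approx 1.0609 \cdot 10^{-5}$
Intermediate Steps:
$j{\left(A \right)} = 0$ ($j{\left(A \right)} = \frac{0 \frac{1}{A}}{7} = \frac{1}{7} \cdot 0 = 0$)
$\frac{1}{94264 + 3 j{\left(4 \right)} \left(-46\right)} = \frac{1}{94264 + 3 \cdot 0 \left(-46\right)} = \frac{1}{94264 + 0 \left(-46\right)} = \frac{1}{94264 + 0} = \frac{1}{94264}$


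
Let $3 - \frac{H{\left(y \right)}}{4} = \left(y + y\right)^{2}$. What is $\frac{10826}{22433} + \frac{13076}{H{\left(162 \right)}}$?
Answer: $\frac{1063104221}{2354859309} \approx 0.45145$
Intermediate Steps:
$H{\left(y \right)} = 12 - 16 y^{2}$ ($H{\left(y \right)} = 12 - 4 \left(y + y\right)^{2} = 12 - 4 \left(2 y\right)^{2} = 12 - 4 \cdot 4 y^{2} = 12 - 16 y^{2}$)
$\frac{10826}{22433} + \frac{13076}{H{\left(162 \right)}} = \frac{10826}{22433} + \frac{13076}{12 - 16 \cdot 162^{2}} = 10826 \cdot \frac{1}{22433} + \frac{13076}{12 - 419904} = \frac{10826}{22433} + \frac{13076}{12 - 419904} = \frac{10826}{22433} + \frac{13076}{-419892} = \frac{10826}{22433} + 13076 \left(- \frac{1}{419892}\right) = \frac{10826}{22433} - \frac{3269}{104973} = \frac{1063104221}{2354859309}$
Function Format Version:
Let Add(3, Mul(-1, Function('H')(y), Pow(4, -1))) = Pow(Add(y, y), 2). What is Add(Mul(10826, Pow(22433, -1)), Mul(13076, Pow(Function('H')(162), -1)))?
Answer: Rational(1063104221, 2354859309) ≈ 0.45145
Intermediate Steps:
Function('H')(y) = Add(12, Mul(-16, Pow(y, 2))) (Function('H')(y) = Add(12, Mul(-4, Pow(Add(y, y), 2))) = Add(12, Mul(-4, Pow(Mul(2, y), 2))) = Add(12, Mul(-4, Mul(4, Pow(y, 2)))) = Add(12, Mul(-16, Pow(y, 2))))
Add(Mul(10826, Pow(22433, -1)), Mul(13076, Pow(Function('H')(162), -1))) = Add(Mul(10826, Pow(22433, -1)), Mul(13076, Pow(Add(12, Mul(-16, Pow(162, 2))), -1))) = Add(Mul(10826, Rational(1, 22433)), Mul(13076, Pow(Add(12, Mul(-16, 26244)), -1))) = Add(Rational(10826, 22433), Mul(13076, Pow(Add(12, -419904), -1))) = Add(Rational(10826, 22433), Mul(13076, Pow(-419892, -1))) = Add(Rational(10826, 22433), Mul(13076, Rational(-1, 419892))) = Add(Rational(10826, 22433), Rational(-3269, 104973)) = Rational(1063104221, 2354859309)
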